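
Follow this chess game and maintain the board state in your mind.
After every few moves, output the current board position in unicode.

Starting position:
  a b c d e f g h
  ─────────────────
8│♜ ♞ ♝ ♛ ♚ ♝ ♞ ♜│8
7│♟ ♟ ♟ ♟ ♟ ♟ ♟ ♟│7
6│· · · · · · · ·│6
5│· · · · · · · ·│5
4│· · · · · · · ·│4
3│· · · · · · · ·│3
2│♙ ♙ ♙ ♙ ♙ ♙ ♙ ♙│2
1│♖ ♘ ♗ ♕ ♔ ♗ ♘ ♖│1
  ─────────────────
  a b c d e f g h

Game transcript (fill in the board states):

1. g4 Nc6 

  a b c d e f g h
  ─────────────────
8│♜ · ♝ ♛ ♚ ♝ ♞ ♜│8
7│♟ ♟ ♟ ♟ ♟ ♟ ♟ ♟│7
6│· · ♞ · · · · ·│6
5│· · · · · · · ·│5
4│· · · · · · ♙ ·│4
3│· · · · · · · ·│3
2│♙ ♙ ♙ ♙ ♙ ♙ · ♙│2
1│♖ ♘ ♗ ♕ ♔ ♗ ♘ ♖│1
  ─────────────────
  a b c d e f g h

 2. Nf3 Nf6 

  a b c d e f g h
  ─────────────────
8│♜ · ♝ ♛ ♚ ♝ · ♜│8
7│♟ ♟ ♟ ♟ ♟ ♟ ♟ ♟│7
6│· · ♞ · · ♞ · ·│6
5│· · · · · · · ·│5
4│· · · · · · ♙ ·│4
3│· · · · · ♘ · ·│3
2│♙ ♙ ♙ ♙ ♙ ♙ · ♙│2
1│♖ ♘ ♗ ♕ ♔ ♗ · ♖│1
  ─────────────────
  a b c d e f g h

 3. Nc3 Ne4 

  a b c d e f g h
  ─────────────────
8│♜ · ♝ ♛ ♚ ♝ · ♜│8
7│♟ ♟ ♟ ♟ ♟ ♟ ♟ ♟│7
6│· · ♞ · · · · ·│6
5│· · · · · · · ·│5
4│· · · · ♞ · ♙ ·│4
3│· · ♘ · · ♘ · ·│3
2│♙ ♙ ♙ ♙ ♙ ♙ · ♙│2
1│♖ · ♗ ♕ ♔ ♗ · ♖│1
  ─────────────────
  a b c d e f g h

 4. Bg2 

  a b c d e f g h
  ─────────────────
8│♜ · ♝ ♛ ♚ ♝ · ♜│8
7│♟ ♟ ♟ ♟ ♟ ♟ ♟ ♟│7
6│· · ♞ · · · · ·│6
5│· · · · · · · ·│5
4│· · · · ♞ · ♙ ·│4
3│· · ♘ · · ♘ · ·│3
2│♙ ♙ ♙ ♙ ♙ ♙ ♗ ♙│2
1│♖ · ♗ ♕ ♔ · · ♖│1
  ─────────────────
  a b c d e f g h


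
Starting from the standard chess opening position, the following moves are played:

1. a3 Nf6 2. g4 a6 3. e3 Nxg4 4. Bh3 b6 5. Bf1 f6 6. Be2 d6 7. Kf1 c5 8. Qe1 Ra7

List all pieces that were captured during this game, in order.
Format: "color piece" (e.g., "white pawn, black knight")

Tracking captures:
  Nxg4: captured white pawn

white pawn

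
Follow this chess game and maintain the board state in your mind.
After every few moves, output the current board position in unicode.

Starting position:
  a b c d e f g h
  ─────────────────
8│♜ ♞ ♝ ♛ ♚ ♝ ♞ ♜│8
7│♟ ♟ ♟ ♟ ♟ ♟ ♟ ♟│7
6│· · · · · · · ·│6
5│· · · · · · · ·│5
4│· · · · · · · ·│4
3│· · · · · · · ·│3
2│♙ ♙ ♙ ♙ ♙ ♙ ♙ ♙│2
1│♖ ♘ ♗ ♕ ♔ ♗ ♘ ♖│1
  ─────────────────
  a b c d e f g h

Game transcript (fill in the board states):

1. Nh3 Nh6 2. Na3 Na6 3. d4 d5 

  a b c d e f g h
  ─────────────────
8│♜ · ♝ ♛ ♚ ♝ · ♜│8
7│♟ ♟ ♟ · ♟ ♟ ♟ ♟│7
6│♞ · · · · · · ♞│6
5│· · · ♟ · · · ·│5
4│· · · ♙ · · · ·│4
3│♘ · · · · · · ♘│3
2│♙ ♙ ♙ · ♙ ♙ ♙ ♙│2
1│♖ · ♗ ♕ ♔ ♗ · ♖│1
  ─────────────────
  a b c d e f g h

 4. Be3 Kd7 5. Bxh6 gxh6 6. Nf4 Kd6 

  a b c d e f g h
  ─────────────────
8│♜ · ♝ ♛ · ♝ · ♜│8
7│♟ ♟ ♟ · ♟ ♟ · ♟│7
6│♞ · · ♚ · · · ♟│6
5│· · · ♟ · · · ·│5
4│· · · ♙ · ♘ · ·│4
3│♘ · · · · · · ·│3
2│♙ ♙ ♙ · ♙ ♙ ♙ ♙│2
1│♖ · · ♕ ♔ ♗ · ♖│1
  ─────────────────
  a b c d e f g h

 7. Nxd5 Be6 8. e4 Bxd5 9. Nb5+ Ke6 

  a b c d e f g h
  ─────────────────
8│♜ · · ♛ · ♝ · ♜│8
7│♟ ♟ ♟ · ♟ ♟ · ♟│7
6│♞ · · · ♚ · · ♟│6
5│· ♘ · ♝ · · · ·│5
4│· · · ♙ ♙ · · ·│4
3│· · · · · · · ·│3
2│♙ ♙ ♙ · · ♙ ♙ ♙│2
1│♖ · · ♕ ♔ ♗ · ♖│1
  ─────────────────
  a b c d e f g h

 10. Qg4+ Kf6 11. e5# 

  a b c d e f g h
  ─────────────────
8│♜ · · ♛ · ♝ · ♜│8
7│♟ ♟ ♟ · ♟ ♟ · ♟│7
6│♞ · · · · ♚ · ♟│6
5│· ♘ · ♝ ♙ · · ·│5
4│· · · ♙ · · ♕ ·│4
3│· · · · · · · ·│3
2│♙ ♙ ♙ · · ♙ ♙ ♙│2
1│♖ · · · ♔ ♗ · ♖│1
  ─────────────────
  a b c d e f g h


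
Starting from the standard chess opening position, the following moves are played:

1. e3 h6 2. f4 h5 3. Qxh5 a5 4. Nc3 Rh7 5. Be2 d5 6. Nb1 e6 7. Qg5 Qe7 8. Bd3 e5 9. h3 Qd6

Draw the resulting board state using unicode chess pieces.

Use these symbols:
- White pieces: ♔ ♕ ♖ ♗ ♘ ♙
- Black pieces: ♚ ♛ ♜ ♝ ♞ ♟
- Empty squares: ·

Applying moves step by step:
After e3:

♜ ♞ ♝ ♛ ♚ ♝ ♞ ♜
♟ ♟ ♟ ♟ ♟ ♟ ♟ ♟
· · · · · · · ·
· · · · · · · ·
· · · · · · · ·
· · · · ♙ · · ·
♙ ♙ ♙ ♙ · ♙ ♙ ♙
♖ ♘ ♗ ♕ ♔ ♗ ♘ ♖


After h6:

♜ ♞ ♝ ♛ ♚ ♝ ♞ ♜
♟ ♟ ♟ ♟ ♟ ♟ ♟ ·
· · · · · · · ♟
· · · · · · · ·
· · · · · · · ·
· · · · ♙ · · ·
♙ ♙ ♙ ♙ · ♙ ♙ ♙
♖ ♘ ♗ ♕ ♔ ♗ ♘ ♖


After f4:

♜ ♞ ♝ ♛ ♚ ♝ ♞ ♜
♟ ♟ ♟ ♟ ♟ ♟ ♟ ·
· · · · · · · ♟
· · · · · · · ·
· · · · · ♙ · ·
· · · · ♙ · · ·
♙ ♙ ♙ ♙ · · ♙ ♙
♖ ♘ ♗ ♕ ♔ ♗ ♘ ♖


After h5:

♜ ♞ ♝ ♛ ♚ ♝ ♞ ♜
♟ ♟ ♟ ♟ ♟ ♟ ♟ ·
· · · · · · · ·
· · · · · · · ♟
· · · · · ♙ · ·
· · · · ♙ · · ·
♙ ♙ ♙ ♙ · · ♙ ♙
♖ ♘ ♗ ♕ ♔ ♗ ♘ ♖


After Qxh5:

♜ ♞ ♝ ♛ ♚ ♝ ♞ ♜
♟ ♟ ♟ ♟ ♟ ♟ ♟ ·
· · · · · · · ·
· · · · · · · ♕
· · · · · ♙ · ·
· · · · ♙ · · ·
♙ ♙ ♙ ♙ · · ♙ ♙
♖ ♘ ♗ · ♔ ♗ ♘ ♖


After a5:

♜ ♞ ♝ ♛ ♚ ♝ ♞ ♜
· ♟ ♟ ♟ ♟ ♟ ♟ ·
· · · · · · · ·
♟ · · · · · · ♕
· · · · · ♙ · ·
· · · · ♙ · · ·
♙ ♙ ♙ ♙ · · ♙ ♙
♖ ♘ ♗ · ♔ ♗ ♘ ♖


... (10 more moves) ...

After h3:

♜ ♞ ♝ · ♚ ♝ ♞ ·
· ♟ ♟ · ♛ ♟ ♟ ♜
· · · · · · · ·
♟ · · ♟ ♟ · ♕ ·
· · · · · ♙ · ·
· · · ♗ ♙ · · ♙
♙ ♙ ♙ ♙ · · ♙ ·
♖ ♘ ♗ · ♔ · ♘ ♖


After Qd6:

♜ ♞ ♝ · ♚ ♝ ♞ ·
· ♟ ♟ · · ♟ ♟ ♜
· · · ♛ · · · ·
♟ · · ♟ ♟ · ♕ ·
· · · · · ♙ · ·
· · · ♗ ♙ · · ♙
♙ ♙ ♙ ♙ · · ♙ ·
♖ ♘ ♗ · ♔ · ♘ ♖



  a b c d e f g h
  ─────────────────
8│♜ ♞ ♝ · ♚ ♝ ♞ ·│8
7│· ♟ ♟ · · ♟ ♟ ♜│7
6│· · · ♛ · · · ·│6
5│♟ · · ♟ ♟ · ♕ ·│5
4│· · · · · ♙ · ·│4
3│· · · ♗ ♙ · · ♙│3
2│♙ ♙ ♙ ♙ · · ♙ ·│2
1│♖ ♘ ♗ · ♔ · ♘ ♖│1
  ─────────────────
  a b c d e f g h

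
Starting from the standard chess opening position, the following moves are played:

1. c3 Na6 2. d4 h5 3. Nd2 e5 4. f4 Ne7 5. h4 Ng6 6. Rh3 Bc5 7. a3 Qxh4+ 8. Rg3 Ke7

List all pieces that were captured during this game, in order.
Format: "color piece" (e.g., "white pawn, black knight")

Tracking captures:
  Qxh4+: captured white pawn

white pawn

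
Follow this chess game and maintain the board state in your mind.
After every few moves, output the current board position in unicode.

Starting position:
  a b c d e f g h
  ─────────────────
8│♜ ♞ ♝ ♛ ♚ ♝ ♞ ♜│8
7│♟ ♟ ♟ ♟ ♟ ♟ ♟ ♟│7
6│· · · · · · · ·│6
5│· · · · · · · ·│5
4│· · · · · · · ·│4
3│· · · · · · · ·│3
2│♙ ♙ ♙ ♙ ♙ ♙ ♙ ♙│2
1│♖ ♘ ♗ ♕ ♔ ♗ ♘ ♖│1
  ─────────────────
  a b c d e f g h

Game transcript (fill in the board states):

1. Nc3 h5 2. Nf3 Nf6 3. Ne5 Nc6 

  a b c d e f g h
  ─────────────────
8│♜ · ♝ ♛ ♚ ♝ · ♜│8
7│♟ ♟ ♟ ♟ ♟ ♟ ♟ ·│7
6│· · ♞ · · ♞ · ·│6
5│· · · · ♘ · · ♟│5
4│· · · · · · · ·│4
3│· · ♘ · · · · ·│3
2│♙ ♙ ♙ ♙ ♙ ♙ ♙ ♙│2
1│♖ · ♗ ♕ ♔ ♗ · ♖│1
  ─────────────────
  a b c d e f g h

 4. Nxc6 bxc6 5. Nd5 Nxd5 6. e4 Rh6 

  a b c d e f g h
  ─────────────────
8│♜ · ♝ ♛ ♚ ♝ · ·│8
7│♟ · ♟ ♟ ♟ ♟ ♟ ·│7
6│· · ♟ · · · · ♜│6
5│· · · ♞ · · · ♟│5
4│· · · · ♙ · · ·│4
3│· · · · · · · ·│3
2│♙ ♙ ♙ ♙ · ♙ ♙ ♙│2
1│♖ · ♗ ♕ ♔ ♗ · ♖│1
  ─────────────────
  a b c d e f g h

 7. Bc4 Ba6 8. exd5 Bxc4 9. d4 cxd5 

  a b c d e f g h
  ─────────────────
8│♜ · · ♛ ♚ ♝ · ·│8
7│♟ · ♟ ♟ ♟ ♟ ♟ ·│7
6│· · · · · · · ♜│6
5│· · · ♟ · · · ♟│5
4│· · ♝ ♙ · · · ·│4
3│· · · · · · · ·│3
2│♙ ♙ ♙ · · ♙ ♙ ♙│2
1│♖ · ♗ ♕ ♔ · · ♖│1
  ─────────────────
  a b c d e f g h

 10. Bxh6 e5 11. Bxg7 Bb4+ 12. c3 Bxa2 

  a b c d e f g h
  ─────────────────
8│♜ · · ♛ ♚ · · ·│8
7│♟ · ♟ ♟ · ♟ ♗ ·│7
6│· · · · · · · ·│6
5│· · · ♟ ♟ · · ♟│5
4│· ♝ · ♙ · · · ·│4
3│· · ♙ · · · · ·│3
2│♝ ♙ · · · ♙ ♙ ♙│2
1│♖ · · ♕ ♔ · · ♖│1
  ─────────────────
  a b c d e f g h

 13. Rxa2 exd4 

  a b c d e f g h
  ─────────────────
8│♜ · · ♛ ♚ · · ·│8
7│♟ · ♟ ♟ · ♟ ♗ ·│7
6│· · · · · · · ·│6
5│· · · ♟ · · · ♟│5
4│· ♝ · ♟ · · · ·│4
3│· · ♙ · · · · ·│3
2│♖ ♙ · · · ♙ ♙ ♙│2
1│· · · ♕ ♔ · · ♖│1
  ─────────────────
  a b c d e f g h


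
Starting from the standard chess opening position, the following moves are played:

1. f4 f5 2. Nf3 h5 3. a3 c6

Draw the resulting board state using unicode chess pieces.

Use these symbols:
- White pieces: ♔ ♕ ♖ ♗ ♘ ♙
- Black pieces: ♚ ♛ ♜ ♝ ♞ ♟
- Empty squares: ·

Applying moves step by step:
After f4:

♜ ♞ ♝ ♛ ♚ ♝ ♞ ♜
♟ ♟ ♟ ♟ ♟ ♟ ♟ ♟
· · · · · · · ·
· · · · · · · ·
· · · · · ♙ · ·
· · · · · · · ·
♙ ♙ ♙ ♙ ♙ · ♙ ♙
♖ ♘ ♗ ♕ ♔ ♗ ♘ ♖


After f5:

♜ ♞ ♝ ♛ ♚ ♝ ♞ ♜
♟ ♟ ♟ ♟ ♟ · ♟ ♟
· · · · · · · ·
· · · · · ♟ · ·
· · · · · ♙ · ·
· · · · · · · ·
♙ ♙ ♙ ♙ ♙ · ♙ ♙
♖ ♘ ♗ ♕ ♔ ♗ ♘ ♖


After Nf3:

♜ ♞ ♝ ♛ ♚ ♝ ♞ ♜
♟ ♟ ♟ ♟ ♟ · ♟ ♟
· · · · · · · ·
· · · · · ♟ · ·
· · · · · ♙ · ·
· · · · · ♘ · ·
♙ ♙ ♙ ♙ ♙ · ♙ ♙
♖ ♘ ♗ ♕ ♔ ♗ · ♖


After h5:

♜ ♞ ♝ ♛ ♚ ♝ ♞ ♜
♟ ♟ ♟ ♟ ♟ · ♟ ·
· · · · · · · ·
· · · · · ♟ · ♟
· · · · · ♙ · ·
· · · · · ♘ · ·
♙ ♙ ♙ ♙ ♙ · ♙ ♙
♖ ♘ ♗ ♕ ♔ ♗ · ♖


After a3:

♜ ♞ ♝ ♛ ♚ ♝ ♞ ♜
♟ ♟ ♟ ♟ ♟ · ♟ ·
· · · · · · · ·
· · · · · ♟ · ♟
· · · · · ♙ · ·
♙ · · · · ♘ · ·
· ♙ ♙ ♙ ♙ · ♙ ♙
♖ ♘ ♗ ♕ ♔ ♗ · ♖


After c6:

♜ ♞ ♝ ♛ ♚ ♝ ♞ ♜
♟ ♟ · ♟ ♟ · ♟ ·
· · ♟ · · · · ·
· · · · · ♟ · ♟
· · · · · ♙ · ·
♙ · · · · ♘ · ·
· ♙ ♙ ♙ ♙ · ♙ ♙
♖ ♘ ♗ ♕ ♔ ♗ · ♖



  a b c d e f g h
  ─────────────────
8│♜ ♞ ♝ ♛ ♚ ♝ ♞ ♜│8
7│♟ ♟ · ♟ ♟ · ♟ ·│7
6│· · ♟ · · · · ·│6
5│· · · · · ♟ · ♟│5
4│· · · · · ♙ · ·│4
3│♙ · · · · ♘ · ·│3
2│· ♙ ♙ ♙ ♙ · ♙ ♙│2
1│♖ ♘ ♗ ♕ ♔ ♗ · ♖│1
  ─────────────────
  a b c d e f g h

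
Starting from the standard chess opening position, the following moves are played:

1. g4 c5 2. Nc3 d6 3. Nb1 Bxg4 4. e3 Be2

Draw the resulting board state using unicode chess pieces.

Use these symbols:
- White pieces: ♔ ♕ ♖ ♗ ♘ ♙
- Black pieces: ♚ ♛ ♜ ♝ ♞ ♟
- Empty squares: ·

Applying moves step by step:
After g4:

♜ ♞ ♝ ♛ ♚ ♝ ♞ ♜
♟ ♟ ♟ ♟ ♟ ♟ ♟ ♟
· · · · · · · ·
· · · · · · · ·
· · · · · · ♙ ·
· · · · · · · ·
♙ ♙ ♙ ♙ ♙ ♙ · ♙
♖ ♘ ♗ ♕ ♔ ♗ ♘ ♖


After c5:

♜ ♞ ♝ ♛ ♚ ♝ ♞ ♜
♟ ♟ · ♟ ♟ ♟ ♟ ♟
· · · · · · · ·
· · ♟ · · · · ·
· · · · · · ♙ ·
· · · · · · · ·
♙ ♙ ♙ ♙ ♙ ♙ · ♙
♖ ♘ ♗ ♕ ♔ ♗ ♘ ♖


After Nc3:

♜ ♞ ♝ ♛ ♚ ♝ ♞ ♜
♟ ♟ · ♟ ♟ ♟ ♟ ♟
· · · · · · · ·
· · ♟ · · · · ·
· · · · · · ♙ ·
· · ♘ · · · · ·
♙ ♙ ♙ ♙ ♙ ♙ · ♙
♖ · ♗ ♕ ♔ ♗ ♘ ♖


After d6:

♜ ♞ ♝ ♛ ♚ ♝ ♞ ♜
♟ ♟ · · ♟ ♟ ♟ ♟
· · · ♟ · · · ·
· · ♟ · · · · ·
· · · · · · ♙ ·
· · ♘ · · · · ·
♙ ♙ ♙ ♙ ♙ ♙ · ♙
♖ · ♗ ♕ ♔ ♗ ♘ ♖


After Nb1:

♜ ♞ ♝ ♛ ♚ ♝ ♞ ♜
♟ ♟ · · ♟ ♟ ♟ ♟
· · · ♟ · · · ·
· · ♟ · · · · ·
· · · · · · ♙ ·
· · · · · · · ·
♙ ♙ ♙ ♙ ♙ ♙ · ♙
♖ ♘ ♗ ♕ ♔ ♗ ♘ ♖


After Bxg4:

♜ ♞ · ♛ ♚ ♝ ♞ ♜
♟ ♟ · · ♟ ♟ ♟ ♟
· · · ♟ · · · ·
· · ♟ · · · · ·
· · · · · · ♝ ·
· · · · · · · ·
♙ ♙ ♙ ♙ ♙ ♙ · ♙
♖ ♘ ♗ ♕ ♔ ♗ ♘ ♖


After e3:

♜ ♞ · ♛ ♚ ♝ ♞ ♜
♟ ♟ · · ♟ ♟ ♟ ♟
· · · ♟ · · · ·
· · ♟ · · · · ·
· · · · · · ♝ ·
· · · · ♙ · · ·
♙ ♙ ♙ ♙ · ♙ · ♙
♖ ♘ ♗ ♕ ♔ ♗ ♘ ♖


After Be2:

♜ ♞ · ♛ ♚ ♝ ♞ ♜
♟ ♟ · · ♟ ♟ ♟ ♟
· · · ♟ · · · ·
· · ♟ · · · · ·
· · · · · · · ·
· · · · ♙ · · ·
♙ ♙ ♙ ♙ ♝ ♙ · ♙
♖ ♘ ♗ ♕ ♔ ♗ ♘ ♖



  a b c d e f g h
  ─────────────────
8│♜ ♞ · ♛ ♚ ♝ ♞ ♜│8
7│♟ ♟ · · ♟ ♟ ♟ ♟│7
6│· · · ♟ · · · ·│6
5│· · ♟ · · · · ·│5
4│· · · · · · · ·│4
3│· · · · ♙ · · ·│3
2│♙ ♙ ♙ ♙ ♝ ♙ · ♙│2
1│♖ ♘ ♗ ♕ ♔ ♗ ♘ ♖│1
  ─────────────────
  a b c d e f g h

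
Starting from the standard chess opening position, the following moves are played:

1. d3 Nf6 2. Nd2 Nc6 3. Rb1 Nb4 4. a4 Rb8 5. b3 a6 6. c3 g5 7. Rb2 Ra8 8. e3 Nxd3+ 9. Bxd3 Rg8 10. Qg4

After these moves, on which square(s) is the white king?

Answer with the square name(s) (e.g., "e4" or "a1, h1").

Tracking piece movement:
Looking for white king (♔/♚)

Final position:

  a b c d e f g h
  ─────────────────
8│♜ · ♝ ♛ ♚ ♝ ♜ ·│8
7│· ♟ ♟ ♟ ♟ ♟ · ♟│7
6│♟ · · · · ♞ · ·│6
5│· · · · · · ♟ ·│5
4│♙ · · · · · ♕ ·│4
3│· ♙ ♙ ♗ ♙ · · ·│3
2│· ♖ · ♘ · ♙ ♙ ♙│2
1│· · ♗ · ♔ · ♘ ♖│1
  ─────────────────
  a b c d e f g h


e1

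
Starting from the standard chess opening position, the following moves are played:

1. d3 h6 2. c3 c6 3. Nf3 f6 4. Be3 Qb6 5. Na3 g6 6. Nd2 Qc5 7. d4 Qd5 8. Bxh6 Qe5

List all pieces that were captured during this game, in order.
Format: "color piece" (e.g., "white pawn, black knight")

Tracking captures:
  Bxh6: captured black pawn

black pawn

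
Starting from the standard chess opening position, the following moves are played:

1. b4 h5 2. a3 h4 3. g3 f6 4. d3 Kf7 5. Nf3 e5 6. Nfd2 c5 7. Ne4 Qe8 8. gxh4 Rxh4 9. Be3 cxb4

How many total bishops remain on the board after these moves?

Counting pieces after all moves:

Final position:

  a b c d e f g h
  ─────────────────
8│♜ ♞ ♝ · ♛ ♝ ♞ ·│8
7│♟ ♟ · ♟ · ♚ ♟ ·│7
6│· · · · · ♟ · ·│6
5│· · · · ♟ · · ·│5
4│· ♟ · · ♘ · · ♜│4
3│♙ · · ♙ ♗ · · ·│3
2│· · ♙ · ♙ ♙ · ♙│2
1│♖ ♘ · ♕ ♔ ♗ · ♖│1
  ─────────────────
  a b c d e f g h


4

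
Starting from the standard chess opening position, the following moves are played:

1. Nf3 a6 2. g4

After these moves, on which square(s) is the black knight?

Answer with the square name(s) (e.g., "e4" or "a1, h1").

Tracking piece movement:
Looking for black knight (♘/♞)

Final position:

  a b c d e f g h
  ─────────────────
8│♜ ♞ ♝ ♛ ♚ ♝ ♞ ♜│8
7│· ♟ ♟ ♟ ♟ ♟ ♟ ♟│7
6│♟ · · · · · · ·│6
5│· · · · · · · ·│5
4│· · · · · · ♙ ·│4
3│· · · · · ♘ · ·│3
2│♙ ♙ ♙ ♙ ♙ ♙ · ♙│2
1│♖ ♘ ♗ ♕ ♔ ♗ · ♖│1
  ─────────────────
  a b c d e f g h


b8, g8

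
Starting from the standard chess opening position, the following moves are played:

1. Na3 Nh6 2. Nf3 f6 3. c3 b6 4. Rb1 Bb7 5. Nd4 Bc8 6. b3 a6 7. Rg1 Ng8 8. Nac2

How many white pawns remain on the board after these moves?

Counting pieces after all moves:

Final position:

  a b c d e f g h
  ─────────────────
8│♜ ♞ ♝ ♛ ♚ ♝ ♞ ♜│8
7│· · ♟ ♟ ♟ · ♟ ♟│7
6│♟ ♟ · · · ♟ · ·│6
5│· · · · · · · ·│5
4│· · · ♘ · · · ·│4
3│· ♙ ♙ · · · · ·│3
2│♙ · ♘ ♙ ♙ ♙ ♙ ♙│2
1│· ♖ ♗ ♕ ♔ ♗ ♖ ·│1
  ─────────────────
  a b c d e f g h


8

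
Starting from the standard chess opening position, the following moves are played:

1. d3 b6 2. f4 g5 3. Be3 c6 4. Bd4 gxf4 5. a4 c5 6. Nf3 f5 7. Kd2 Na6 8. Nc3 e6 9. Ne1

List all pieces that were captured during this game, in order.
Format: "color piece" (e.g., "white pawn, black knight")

Tracking captures:
  gxf4: captured white pawn

white pawn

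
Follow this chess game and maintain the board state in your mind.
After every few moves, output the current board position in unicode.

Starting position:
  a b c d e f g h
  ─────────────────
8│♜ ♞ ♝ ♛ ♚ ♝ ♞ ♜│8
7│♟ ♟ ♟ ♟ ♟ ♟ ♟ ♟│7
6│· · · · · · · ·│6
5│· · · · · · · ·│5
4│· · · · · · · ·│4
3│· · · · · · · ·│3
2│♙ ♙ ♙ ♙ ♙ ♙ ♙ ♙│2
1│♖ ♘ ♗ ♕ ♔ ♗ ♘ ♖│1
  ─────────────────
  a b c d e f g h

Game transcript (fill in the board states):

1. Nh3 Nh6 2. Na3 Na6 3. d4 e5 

  a b c d e f g h
  ─────────────────
8│♜ · ♝ ♛ ♚ ♝ · ♜│8
7│♟ ♟ ♟ ♟ · ♟ ♟ ♟│7
6│♞ · · · · · · ♞│6
5│· · · · ♟ · · ·│5
4│· · · ♙ · · · ·│4
3│♘ · · · · · · ♘│3
2│♙ ♙ ♙ · ♙ ♙ ♙ ♙│2
1│♖ · ♗ ♕ ♔ ♗ · ♖│1
  ─────────────────
  a b c d e f g h

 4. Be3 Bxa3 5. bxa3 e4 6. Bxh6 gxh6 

  a b c d e f g h
  ─────────────────
8│♜ · ♝ ♛ ♚ · · ♜│8
7│♟ ♟ ♟ ♟ · ♟ · ♟│7
6│♞ · · · · · · ♟│6
5│· · · · · · · ·│5
4│· · · ♙ ♟ · · ·│4
3│♙ · · · · · · ♘│3
2│♙ · ♙ · ♙ ♙ ♙ ♙│2
1│♖ · · ♕ ♔ ♗ · ♖│1
  ─────────────────
  a b c d e f g h

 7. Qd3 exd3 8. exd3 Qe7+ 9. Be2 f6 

  a b c d e f g h
  ─────────────────
8│♜ · ♝ · ♚ · · ♜│8
7│♟ ♟ ♟ ♟ ♛ · · ♟│7
6│♞ · · · · ♟ · ♟│6
5│· · · · · · · ·│5
4│· · · ♙ · · · ·│4
3│♙ · · ♙ · · · ♘│3
2│♙ · ♙ · ♗ ♙ ♙ ♙│2
1│♖ · · · ♔ · · ♖│1
  ─────────────────
  a b c d e f g h

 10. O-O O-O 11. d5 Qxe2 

  a b c d e f g h
  ─────────────────
8│♜ · ♝ · · ♜ ♚ ·│8
7│♟ ♟ ♟ ♟ · · · ♟│7
6│♞ · · · · ♟ · ♟│6
5│· · · ♙ · · · ·│5
4│· · · · · · · ·│4
3│♙ · · ♙ · · · ♘│3
2│♙ · ♙ · ♛ ♙ ♙ ♙│2
1│♖ · · · · ♖ ♔ ·│1
  ─────────────────
  a b c d e f g h


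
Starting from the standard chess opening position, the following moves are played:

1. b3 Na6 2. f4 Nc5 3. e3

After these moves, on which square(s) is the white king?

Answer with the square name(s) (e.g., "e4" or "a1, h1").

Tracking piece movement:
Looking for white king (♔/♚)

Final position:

  a b c d e f g h
  ─────────────────
8│♜ · ♝ ♛ ♚ ♝ ♞ ♜│8
7│♟ ♟ ♟ ♟ ♟ ♟ ♟ ♟│7
6│· · · · · · · ·│6
5│· · ♞ · · · · ·│5
4│· · · · · ♙ · ·│4
3│· ♙ · · ♙ · · ·│3
2│♙ · ♙ ♙ · · ♙ ♙│2
1│♖ ♘ ♗ ♕ ♔ ♗ ♘ ♖│1
  ─────────────────
  a b c d e f g h


e1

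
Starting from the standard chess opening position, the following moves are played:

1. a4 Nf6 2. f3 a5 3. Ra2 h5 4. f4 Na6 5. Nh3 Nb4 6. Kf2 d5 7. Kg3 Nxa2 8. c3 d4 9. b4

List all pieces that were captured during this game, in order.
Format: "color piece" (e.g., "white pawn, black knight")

Tracking captures:
  Nxa2: captured white rook

white rook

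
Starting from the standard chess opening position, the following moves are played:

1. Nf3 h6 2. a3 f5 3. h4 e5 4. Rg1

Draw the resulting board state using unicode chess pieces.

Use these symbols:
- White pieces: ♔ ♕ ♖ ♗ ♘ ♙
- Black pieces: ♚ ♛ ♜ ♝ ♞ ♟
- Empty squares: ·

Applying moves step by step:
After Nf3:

♜ ♞ ♝ ♛ ♚ ♝ ♞ ♜
♟ ♟ ♟ ♟ ♟ ♟ ♟ ♟
· · · · · · · ·
· · · · · · · ·
· · · · · · · ·
· · · · · ♘ · ·
♙ ♙ ♙ ♙ ♙ ♙ ♙ ♙
♖ ♘ ♗ ♕ ♔ ♗ · ♖


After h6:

♜ ♞ ♝ ♛ ♚ ♝ ♞ ♜
♟ ♟ ♟ ♟ ♟ ♟ ♟ ·
· · · · · · · ♟
· · · · · · · ·
· · · · · · · ·
· · · · · ♘ · ·
♙ ♙ ♙ ♙ ♙ ♙ ♙ ♙
♖ ♘ ♗ ♕ ♔ ♗ · ♖


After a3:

♜ ♞ ♝ ♛ ♚ ♝ ♞ ♜
♟ ♟ ♟ ♟ ♟ ♟ ♟ ·
· · · · · · · ♟
· · · · · · · ·
· · · · · · · ·
♙ · · · · ♘ · ·
· ♙ ♙ ♙ ♙ ♙ ♙ ♙
♖ ♘ ♗ ♕ ♔ ♗ · ♖


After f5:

♜ ♞ ♝ ♛ ♚ ♝ ♞ ♜
♟ ♟ ♟ ♟ ♟ · ♟ ·
· · · · · · · ♟
· · · · · ♟ · ·
· · · · · · · ·
♙ · · · · ♘ · ·
· ♙ ♙ ♙ ♙ ♙ ♙ ♙
♖ ♘ ♗ ♕ ♔ ♗ · ♖


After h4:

♜ ♞ ♝ ♛ ♚ ♝ ♞ ♜
♟ ♟ ♟ ♟ ♟ · ♟ ·
· · · · · · · ♟
· · · · · ♟ · ·
· · · · · · · ♙
♙ · · · · ♘ · ·
· ♙ ♙ ♙ ♙ ♙ ♙ ·
♖ ♘ ♗ ♕ ♔ ♗ · ♖


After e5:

♜ ♞ ♝ ♛ ♚ ♝ ♞ ♜
♟ ♟ ♟ ♟ · · ♟ ·
· · · · · · · ♟
· · · · ♟ ♟ · ·
· · · · · · · ♙
♙ · · · · ♘ · ·
· ♙ ♙ ♙ ♙ ♙ ♙ ·
♖ ♘ ♗ ♕ ♔ ♗ · ♖


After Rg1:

♜ ♞ ♝ ♛ ♚ ♝ ♞ ♜
♟ ♟ ♟ ♟ · · ♟ ·
· · · · · · · ♟
· · · · ♟ ♟ · ·
· · · · · · · ♙
♙ · · · · ♘ · ·
· ♙ ♙ ♙ ♙ ♙ ♙ ·
♖ ♘ ♗ ♕ ♔ ♗ ♖ ·



  a b c d e f g h
  ─────────────────
8│♜ ♞ ♝ ♛ ♚ ♝ ♞ ♜│8
7│♟ ♟ ♟ ♟ · · ♟ ·│7
6│· · · · · · · ♟│6
5│· · · · ♟ ♟ · ·│5
4│· · · · · · · ♙│4
3│♙ · · · · ♘ · ·│3
2│· ♙ ♙ ♙ ♙ ♙ ♙ ·│2
1│♖ ♘ ♗ ♕ ♔ ♗ ♖ ·│1
  ─────────────────
  a b c d e f g h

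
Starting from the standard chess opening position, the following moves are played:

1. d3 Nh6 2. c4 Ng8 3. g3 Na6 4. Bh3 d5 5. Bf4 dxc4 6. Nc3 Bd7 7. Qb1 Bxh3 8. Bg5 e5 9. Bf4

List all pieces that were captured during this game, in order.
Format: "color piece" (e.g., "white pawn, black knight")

Tracking captures:
  dxc4: captured white pawn
  Bxh3: captured white bishop

white pawn, white bishop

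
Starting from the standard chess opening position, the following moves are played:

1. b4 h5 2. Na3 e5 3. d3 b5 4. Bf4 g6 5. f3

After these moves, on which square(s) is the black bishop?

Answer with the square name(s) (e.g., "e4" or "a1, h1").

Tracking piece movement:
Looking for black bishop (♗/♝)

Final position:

  a b c d e f g h
  ─────────────────
8│♜ ♞ ♝ ♛ ♚ ♝ ♞ ♜│8
7│♟ · ♟ ♟ · ♟ · ·│7
6│· · · · · · ♟ ·│6
5│· ♟ · · ♟ · · ♟│5
4│· ♙ · · · ♗ · ·│4
3│♘ · · ♙ · ♙ · ·│3
2│♙ · ♙ · ♙ · ♙ ♙│2
1│♖ · · ♕ ♔ ♗ ♘ ♖│1
  ─────────────────
  a b c d e f g h


c8, f8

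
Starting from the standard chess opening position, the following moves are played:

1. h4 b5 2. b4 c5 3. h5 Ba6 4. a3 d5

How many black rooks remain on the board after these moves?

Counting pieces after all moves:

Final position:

  a b c d e f g h
  ─────────────────
8│♜ ♞ · ♛ ♚ ♝ ♞ ♜│8
7│♟ · · · ♟ ♟ ♟ ♟│7
6│♝ · · · · · · ·│6
5│· ♟ ♟ ♟ · · · ♙│5
4│· ♙ · · · · · ·│4
3│♙ · · · · · · ·│3
2│· · ♙ ♙ ♙ ♙ ♙ ·│2
1│♖ ♘ ♗ ♕ ♔ ♗ ♘ ♖│1
  ─────────────────
  a b c d e f g h


2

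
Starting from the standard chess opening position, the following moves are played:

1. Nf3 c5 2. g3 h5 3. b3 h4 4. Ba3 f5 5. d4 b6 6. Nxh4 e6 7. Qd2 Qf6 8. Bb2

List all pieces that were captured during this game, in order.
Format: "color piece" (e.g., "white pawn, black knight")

Tracking captures:
  Nxh4: captured black pawn

black pawn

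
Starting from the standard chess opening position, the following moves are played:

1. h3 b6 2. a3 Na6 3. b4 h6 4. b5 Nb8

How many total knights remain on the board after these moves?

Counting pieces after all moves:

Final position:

  a b c d e f g h
  ─────────────────
8│♜ ♞ ♝ ♛ ♚ ♝ ♞ ♜│8
7│♟ · ♟ ♟ ♟ ♟ ♟ ·│7
6│· ♟ · · · · · ♟│6
5│· ♙ · · · · · ·│5
4│· · · · · · · ·│4
3│♙ · · · · · · ♙│3
2│· · ♙ ♙ ♙ ♙ ♙ ·│2
1│♖ ♘ ♗ ♕ ♔ ♗ ♘ ♖│1
  ─────────────────
  a b c d e f g h


4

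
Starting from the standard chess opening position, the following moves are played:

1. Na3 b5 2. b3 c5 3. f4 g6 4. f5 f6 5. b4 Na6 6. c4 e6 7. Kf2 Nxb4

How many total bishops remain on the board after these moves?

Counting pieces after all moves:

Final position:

  a b c d e f g h
  ─────────────────
8│♜ · ♝ ♛ ♚ ♝ ♞ ♜│8
7│♟ · · ♟ · · · ♟│7
6│· · · · ♟ ♟ ♟ ·│6
5│· ♟ ♟ · · ♙ · ·│5
4│· ♞ ♙ · · · · ·│4
3│♘ · · · · · · ·│3
2│♙ · · ♙ ♙ ♔ ♙ ♙│2
1│♖ · ♗ ♕ · ♗ ♘ ♖│1
  ─────────────────
  a b c d e f g h


4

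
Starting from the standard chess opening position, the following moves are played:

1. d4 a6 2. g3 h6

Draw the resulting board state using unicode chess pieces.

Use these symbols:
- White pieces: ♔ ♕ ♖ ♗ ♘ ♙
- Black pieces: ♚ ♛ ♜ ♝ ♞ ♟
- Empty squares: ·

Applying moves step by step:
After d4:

♜ ♞ ♝ ♛ ♚ ♝ ♞ ♜
♟ ♟ ♟ ♟ ♟ ♟ ♟ ♟
· · · · · · · ·
· · · · · · · ·
· · · ♙ · · · ·
· · · · · · · ·
♙ ♙ ♙ · ♙ ♙ ♙ ♙
♖ ♘ ♗ ♕ ♔ ♗ ♘ ♖


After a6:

♜ ♞ ♝ ♛ ♚ ♝ ♞ ♜
· ♟ ♟ ♟ ♟ ♟ ♟ ♟
♟ · · · · · · ·
· · · · · · · ·
· · · ♙ · · · ·
· · · · · · · ·
♙ ♙ ♙ · ♙ ♙ ♙ ♙
♖ ♘ ♗ ♕ ♔ ♗ ♘ ♖


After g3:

♜ ♞ ♝ ♛ ♚ ♝ ♞ ♜
· ♟ ♟ ♟ ♟ ♟ ♟ ♟
♟ · · · · · · ·
· · · · · · · ·
· · · ♙ · · · ·
· · · · · · ♙ ·
♙ ♙ ♙ · ♙ ♙ · ♙
♖ ♘ ♗ ♕ ♔ ♗ ♘ ♖


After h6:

♜ ♞ ♝ ♛ ♚ ♝ ♞ ♜
· ♟ ♟ ♟ ♟ ♟ ♟ ·
♟ · · · · · · ♟
· · · · · · · ·
· · · ♙ · · · ·
· · · · · · ♙ ·
♙ ♙ ♙ · ♙ ♙ · ♙
♖ ♘ ♗ ♕ ♔ ♗ ♘ ♖



  a b c d e f g h
  ─────────────────
8│♜ ♞ ♝ ♛ ♚ ♝ ♞ ♜│8
7│· ♟ ♟ ♟ ♟ ♟ ♟ ·│7
6│♟ · · · · · · ♟│6
5│· · · · · · · ·│5
4│· · · ♙ · · · ·│4
3│· · · · · · ♙ ·│3
2│♙ ♙ ♙ · ♙ ♙ · ♙│2
1│♖ ♘ ♗ ♕ ♔ ♗ ♘ ♖│1
  ─────────────────
  a b c d e f g h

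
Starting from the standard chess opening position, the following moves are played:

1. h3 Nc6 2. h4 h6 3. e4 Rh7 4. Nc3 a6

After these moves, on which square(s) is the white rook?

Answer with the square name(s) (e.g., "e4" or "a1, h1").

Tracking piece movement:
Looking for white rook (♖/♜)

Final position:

  a b c d e f g h
  ─────────────────
8│♜ · ♝ ♛ ♚ ♝ ♞ ·│8
7│· ♟ ♟ ♟ ♟ ♟ ♟ ♜│7
6│♟ · ♞ · · · · ♟│6
5│· · · · · · · ·│5
4│· · · · ♙ · · ♙│4
3│· · ♘ · · · · ·│3
2│♙ ♙ ♙ ♙ · ♙ ♙ ·│2
1│♖ · ♗ ♕ ♔ ♗ ♘ ♖│1
  ─────────────────
  a b c d e f g h


a1, h1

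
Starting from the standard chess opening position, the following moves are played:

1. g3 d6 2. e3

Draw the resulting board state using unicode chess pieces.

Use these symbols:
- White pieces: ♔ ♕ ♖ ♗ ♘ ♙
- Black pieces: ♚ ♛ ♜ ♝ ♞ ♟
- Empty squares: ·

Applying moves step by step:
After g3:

♜ ♞ ♝ ♛ ♚ ♝ ♞ ♜
♟ ♟ ♟ ♟ ♟ ♟ ♟ ♟
· · · · · · · ·
· · · · · · · ·
· · · · · · · ·
· · · · · · ♙ ·
♙ ♙ ♙ ♙ ♙ ♙ · ♙
♖ ♘ ♗ ♕ ♔ ♗ ♘ ♖


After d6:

♜ ♞ ♝ ♛ ♚ ♝ ♞ ♜
♟ ♟ ♟ · ♟ ♟ ♟ ♟
· · · ♟ · · · ·
· · · · · · · ·
· · · · · · · ·
· · · · · · ♙ ·
♙ ♙ ♙ ♙ ♙ ♙ · ♙
♖ ♘ ♗ ♕ ♔ ♗ ♘ ♖


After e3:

♜ ♞ ♝ ♛ ♚ ♝ ♞ ♜
♟ ♟ ♟ · ♟ ♟ ♟ ♟
· · · ♟ · · · ·
· · · · · · · ·
· · · · · · · ·
· · · · ♙ · ♙ ·
♙ ♙ ♙ ♙ · ♙ · ♙
♖ ♘ ♗ ♕ ♔ ♗ ♘ ♖



  a b c d e f g h
  ─────────────────
8│♜ ♞ ♝ ♛ ♚ ♝ ♞ ♜│8
7│♟ ♟ ♟ · ♟ ♟ ♟ ♟│7
6│· · · ♟ · · · ·│6
5│· · · · · · · ·│5
4│· · · · · · · ·│4
3│· · · · ♙ · ♙ ·│3
2│♙ ♙ ♙ ♙ · ♙ · ♙│2
1│♖ ♘ ♗ ♕ ♔ ♗ ♘ ♖│1
  ─────────────────
  a b c d e f g h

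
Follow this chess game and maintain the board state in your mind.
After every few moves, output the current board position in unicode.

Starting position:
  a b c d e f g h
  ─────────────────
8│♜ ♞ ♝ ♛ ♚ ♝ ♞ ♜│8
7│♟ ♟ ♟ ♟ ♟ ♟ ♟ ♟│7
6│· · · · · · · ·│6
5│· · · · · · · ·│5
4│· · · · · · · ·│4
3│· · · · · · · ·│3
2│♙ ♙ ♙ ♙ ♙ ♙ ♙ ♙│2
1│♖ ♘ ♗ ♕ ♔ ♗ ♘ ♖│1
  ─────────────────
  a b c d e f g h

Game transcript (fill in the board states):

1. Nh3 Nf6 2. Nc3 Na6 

  a b c d e f g h
  ─────────────────
8│♜ · ♝ ♛ ♚ ♝ · ♜│8
7│♟ ♟ ♟ ♟ ♟ ♟ ♟ ♟│7
6│♞ · · · · ♞ · ·│6
5│· · · · · · · ·│5
4│· · · · · · · ·│4
3│· · ♘ · · · · ♘│3
2│♙ ♙ ♙ ♙ ♙ ♙ ♙ ♙│2
1│♖ · ♗ ♕ ♔ ♗ · ♖│1
  ─────────────────
  a b c d e f g h

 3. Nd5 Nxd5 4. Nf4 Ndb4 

  a b c d e f g h
  ─────────────────
8│♜ · ♝ ♛ ♚ ♝ · ♜│8
7│♟ ♟ ♟ ♟ ♟ ♟ ♟ ♟│7
6│♞ · · · · · · ·│6
5│· · · · · · · ·│5
4│· ♞ · · · ♘ · ·│4
3│· · · · · · · ·│3
2│♙ ♙ ♙ ♙ ♙ ♙ ♙ ♙│2
1│♖ · ♗ ♕ ♔ ♗ · ♖│1
  ─────────────────
  a b c d e f g h

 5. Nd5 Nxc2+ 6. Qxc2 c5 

  a b c d e f g h
  ─────────────────
8│♜ · ♝ ♛ ♚ ♝ · ♜│8
7│♟ ♟ · ♟ ♟ ♟ ♟ ♟│7
6│♞ · · · · · · ·│6
5│· · ♟ ♘ · · · ·│5
4│· · · · · · · ·│4
3│· · · · · · · ·│3
2│♙ ♙ ♕ ♙ ♙ ♙ ♙ ♙│2
1│♖ · ♗ · ♔ ♗ · ♖│1
  ─────────────────
  a b c d e f g h

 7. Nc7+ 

  a b c d e f g h
  ─────────────────
8│♜ · ♝ ♛ ♚ ♝ · ♜│8
7│♟ ♟ ♘ ♟ ♟ ♟ ♟ ♟│7
6│♞ · · · · · · ·│6
5│· · ♟ · · · · ·│5
4│· · · · · · · ·│4
3│· · · · · · · ·│3
2│♙ ♙ ♕ ♙ ♙ ♙ ♙ ♙│2
1│♖ · ♗ · ♔ ♗ · ♖│1
  ─────────────────
  a b c d e f g h


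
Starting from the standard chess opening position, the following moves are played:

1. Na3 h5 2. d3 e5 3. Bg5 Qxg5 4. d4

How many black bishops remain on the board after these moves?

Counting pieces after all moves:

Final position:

  a b c d e f g h
  ─────────────────
8│♜ ♞ ♝ · ♚ ♝ ♞ ♜│8
7│♟ ♟ ♟ ♟ · ♟ ♟ ·│7
6│· · · · · · · ·│6
5│· · · · ♟ · ♛ ♟│5
4│· · · ♙ · · · ·│4
3│♘ · · · · · · ·│3
2│♙ ♙ ♙ · ♙ ♙ ♙ ♙│2
1│♖ · · ♕ ♔ ♗ ♘ ♖│1
  ─────────────────
  a b c d e f g h


2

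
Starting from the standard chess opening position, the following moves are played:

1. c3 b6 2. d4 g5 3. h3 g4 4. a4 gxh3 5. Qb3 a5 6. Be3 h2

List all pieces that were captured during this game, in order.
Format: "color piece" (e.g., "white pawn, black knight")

Tracking captures:
  gxh3: captured white pawn

white pawn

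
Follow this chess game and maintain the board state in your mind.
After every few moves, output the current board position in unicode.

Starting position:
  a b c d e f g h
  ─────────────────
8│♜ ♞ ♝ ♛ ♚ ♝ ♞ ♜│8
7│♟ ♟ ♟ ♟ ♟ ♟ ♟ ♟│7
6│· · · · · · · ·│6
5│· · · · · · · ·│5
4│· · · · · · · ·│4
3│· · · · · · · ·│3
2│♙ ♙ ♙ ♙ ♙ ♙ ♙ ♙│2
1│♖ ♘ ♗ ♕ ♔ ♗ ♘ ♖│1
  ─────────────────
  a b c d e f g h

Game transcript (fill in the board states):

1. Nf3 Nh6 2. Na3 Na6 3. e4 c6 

  a b c d e f g h
  ─────────────────
8│♜ · ♝ ♛ ♚ ♝ · ♜│8
7│♟ ♟ · ♟ ♟ ♟ ♟ ♟│7
6│♞ · ♟ · · · · ♞│6
5│· · · · · · · ·│5
4│· · · · ♙ · · ·│4
3│♘ · · · · ♘ · ·│3
2│♙ ♙ ♙ ♙ · ♙ ♙ ♙│2
1│♖ · ♗ ♕ ♔ ♗ · ♖│1
  ─────────────────
  a b c d e f g h

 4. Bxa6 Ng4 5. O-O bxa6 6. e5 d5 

  a b c d e f g h
  ─────────────────
8│♜ · ♝ ♛ ♚ ♝ · ♜│8
7│♟ · · · ♟ ♟ ♟ ♟│7
6│♟ · ♟ · · · · ·│6
5│· · · ♟ ♙ · · ·│5
4│· · · · · · ♞ ·│4
3│♘ · · · · ♘ · ·│3
2│♙ ♙ ♙ ♙ · ♙ ♙ ♙│2
1│♖ · ♗ ♕ · ♖ ♔ ·│1
  ─────────────────
  a b c d e f g h

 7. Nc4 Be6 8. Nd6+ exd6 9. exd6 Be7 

  a b c d e f g h
  ─────────────────
8│♜ · · ♛ ♚ · · ♜│8
7│♟ · · · ♝ ♟ ♟ ♟│7
6│♟ · ♟ ♙ ♝ · · ·│6
5│· · · ♟ · · · ·│5
4│· · · · · · ♞ ·│4
3│· · · · · ♘ · ·│3
2│♙ ♙ ♙ ♙ · ♙ ♙ ♙│2
1│♖ · ♗ ♕ · ♖ ♔ ·│1
  ─────────────────
  a b c d e f g h

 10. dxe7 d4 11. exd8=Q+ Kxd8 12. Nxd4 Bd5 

  a b c d e f g h
  ─────────────────
8│♜ · · ♚ · · · ♜│8
7│♟ · · · · ♟ ♟ ♟│7
6│♟ · ♟ · · · · ·│6
5│· · · ♝ · · · ·│5
4│· · · ♘ · · ♞ ·│4
3│· · · · · · · ·│3
2│♙ ♙ ♙ ♙ · ♙ ♙ ♙│2
1│♖ · ♗ ♕ · ♖ ♔ ·│1
  ─────────────────
  a b c d e f g h

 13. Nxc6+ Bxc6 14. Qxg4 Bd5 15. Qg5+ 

  a b c d e f g h
  ─────────────────
8│♜ · · ♚ · · · ♜│8
7│♟ · · · · ♟ ♟ ♟│7
6│♟ · · · · · · ·│6
5│· · · ♝ · · ♕ ·│5
4│· · · · · · · ·│4
3│· · · · · · · ·│3
2│♙ ♙ ♙ ♙ · ♙ ♙ ♙│2
1│♖ · ♗ · · ♖ ♔ ·│1
  ─────────────────
  a b c d e f g h


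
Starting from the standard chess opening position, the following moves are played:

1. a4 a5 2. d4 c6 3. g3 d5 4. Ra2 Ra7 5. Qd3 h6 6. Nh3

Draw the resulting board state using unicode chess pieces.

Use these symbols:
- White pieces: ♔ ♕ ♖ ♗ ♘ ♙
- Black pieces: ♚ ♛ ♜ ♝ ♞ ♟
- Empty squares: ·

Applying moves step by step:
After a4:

♜ ♞ ♝ ♛ ♚ ♝ ♞ ♜
♟ ♟ ♟ ♟ ♟ ♟ ♟ ♟
· · · · · · · ·
· · · · · · · ·
♙ · · · · · · ·
· · · · · · · ·
· ♙ ♙ ♙ ♙ ♙ ♙ ♙
♖ ♘ ♗ ♕ ♔ ♗ ♘ ♖


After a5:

♜ ♞ ♝ ♛ ♚ ♝ ♞ ♜
· ♟ ♟ ♟ ♟ ♟ ♟ ♟
· · · · · · · ·
♟ · · · · · · ·
♙ · · · · · · ·
· · · · · · · ·
· ♙ ♙ ♙ ♙ ♙ ♙ ♙
♖ ♘ ♗ ♕ ♔ ♗ ♘ ♖


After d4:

♜ ♞ ♝ ♛ ♚ ♝ ♞ ♜
· ♟ ♟ ♟ ♟ ♟ ♟ ♟
· · · · · · · ·
♟ · · · · · · ·
♙ · · ♙ · · · ·
· · · · · · · ·
· ♙ ♙ · ♙ ♙ ♙ ♙
♖ ♘ ♗ ♕ ♔ ♗ ♘ ♖


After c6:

♜ ♞ ♝ ♛ ♚ ♝ ♞ ♜
· ♟ · ♟ ♟ ♟ ♟ ♟
· · ♟ · · · · ·
♟ · · · · · · ·
♙ · · ♙ · · · ·
· · · · · · · ·
· ♙ ♙ · ♙ ♙ ♙ ♙
♖ ♘ ♗ ♕ ♔ ♗ ♘ ♖


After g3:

♜ ♞ ♝ ♛ ♚ ♝ ♞ ♜
· ♟ · ♟ ♟ ♟ ♟ ♟
· · ♟ · · · · ·
♟ · · · · · · ·
♙ · · ♙ · · · ·
· · · · · · ♙ ·
· ♙ ♙ · ♙ ♙ · ♙
♖ ♘ ♗ ♕ ♔ ♗ ♘ ♖


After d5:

♜ ♞ ♝ ♛ ♚ ♝ ♞ ♜
· ♟ · · ♟ ♟ ♟ ♟
· · ♟ · · · · ·
♟ · · ♟ · · · ·
♙ · · ♙ · · · ·
· · · · · · ♙ ·
· ♙ ♙ · ♙ ♙ · ♙
♖ ♘ ♗ ♕ ♔ ♗ ♘ ♖


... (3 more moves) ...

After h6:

· ♞ ♝ ♛ ♚ ♝ ♞ ♜
♜ ♟ · · ♟ ♟ ♟ ·
· · ♟ · · · · ♟
♟ · · ♟ · · · ·
♙ · · ♙ · · · ·
· · · ♕ · · ♙ ·
♖ ♙ ♙ · ♙ ♙ · ♙
· ♘ ♗ · ♔ ♗ ♘ ♖


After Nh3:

· ♞ ♝ ♛ ♚ ♝ ♞ ♜
♜ ♟ · · ♟ ♟ ♟ ·
· · ♟ · · · · ♟
♟ · · ♟ · · · ·
♙ · · ♙ · · · ·
· · · ♕ · · ♙ ♘
♖ ♙ ♙ · ♙ ♙ · ♙
· ♘ ♗ · ♔ ♗ · ♖



  a b c d e f g h
  ─────────────────
8│· ♞ ♝ ♛ ♚ ♝ ♞ ♜│8
7│♜ ♟ · · ♟ ♟ ♟ ·│7
6│· · ♟ · · · · ♟│6
5│♟ · · ♟ · · · ·│5
4│♙ · · ♙ · · · ·│4
3│· · · ♕ · · ♙ ♘│3
2│♖ ♙ ♙ · ♙ ♙ · ♙│2
1│· ♘ ♗ · ♔ ♗ · ♖│1
  ─────────────────
  a b c d e f g h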